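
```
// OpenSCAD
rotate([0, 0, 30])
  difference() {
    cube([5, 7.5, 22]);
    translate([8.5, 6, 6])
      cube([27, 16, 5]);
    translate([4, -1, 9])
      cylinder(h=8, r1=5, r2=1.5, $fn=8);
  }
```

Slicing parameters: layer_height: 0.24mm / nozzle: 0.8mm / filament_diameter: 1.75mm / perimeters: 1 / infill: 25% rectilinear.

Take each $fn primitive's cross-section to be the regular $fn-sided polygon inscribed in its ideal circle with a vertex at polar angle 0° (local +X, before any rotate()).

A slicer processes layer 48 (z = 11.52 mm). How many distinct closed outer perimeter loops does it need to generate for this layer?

At z = 11.52 mm: the cube (footprint 5×7.5) is included at this height; the cube at (8.5, 6) does not reach this height (z outside [6, 11]); the cone at (4, -1) contributes a regular 8-gon of circumradius 3.897 (interpolated between r1=5 and r2=1.5 at t=0.315); After the difference (first − rest): starting from the 5×7.5 cube, the cone at (4, -1) partially overlaps it — only the 9.74 mm² overlap (of its 42.97 mm²) is removed, clipping the outline — 1 connected region; (whole slice rotated 30° about Z — lengths, areas and connectivity unchanged). The result has 1 disconnected region.

1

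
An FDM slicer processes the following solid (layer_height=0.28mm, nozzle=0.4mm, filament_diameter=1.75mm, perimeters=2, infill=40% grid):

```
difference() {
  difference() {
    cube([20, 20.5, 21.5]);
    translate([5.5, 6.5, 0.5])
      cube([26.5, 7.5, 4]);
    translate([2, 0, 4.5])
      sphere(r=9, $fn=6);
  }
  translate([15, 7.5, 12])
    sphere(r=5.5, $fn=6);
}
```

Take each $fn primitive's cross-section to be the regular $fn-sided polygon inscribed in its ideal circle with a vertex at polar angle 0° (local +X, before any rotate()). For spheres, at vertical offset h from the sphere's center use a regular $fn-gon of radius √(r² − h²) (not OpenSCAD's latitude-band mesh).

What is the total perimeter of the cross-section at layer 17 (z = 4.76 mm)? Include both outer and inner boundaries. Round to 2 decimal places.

At z = 4.76 mm: the cube is present — its section is the full 20×20.5 rectangle (perimeter 81.00 mm); the cube at (5.5, 6.5) does not reach this height (z outside [0.5, 4.5]); the sphere at (2, 0): section is a regular 6-gon, circumradius = √(r²−h²) = √(9²−0.26²) = 8.996 (perimeter = 2·6·8.996·sin(180°/6) = 53.98 mm); After the difference (first − rest): starting from the 20×20.5 cube, the r=9 sphere at (2, 0) partially overlaps it — only the 68.15 mm² overlap (of its 210.27 mm²) is removed, clipping the outline — boundary = 77.71 mm; the sphere at (15, 7.5) is not intersected at this z (|z−center|=7.240 > r=5.5); Taking the first minus the rest: none of the subtracted shapes is present at this height, so that combined region is unchanged — boundary = 77.71 mm. Overall, the cross-section is a single solid region. Total boundary length (outer) = 77.71 mm.

77.71 mm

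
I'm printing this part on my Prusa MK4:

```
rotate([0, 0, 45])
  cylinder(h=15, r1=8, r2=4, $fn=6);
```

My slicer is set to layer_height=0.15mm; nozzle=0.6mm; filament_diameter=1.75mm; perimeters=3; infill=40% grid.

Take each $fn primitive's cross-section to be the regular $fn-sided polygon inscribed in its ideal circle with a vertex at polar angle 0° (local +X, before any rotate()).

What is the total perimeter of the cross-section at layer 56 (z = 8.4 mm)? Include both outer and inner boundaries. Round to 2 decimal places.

34.56 mm

At z = 8.4 mm: the cone (r1=8→r2=4) has section circumradius 5.760 here — a regular 6-gon (perimeter = 2·6·5.760·sin(180°/6) = 34.56 mm); (rotated 45° about Z; rotation is an isometry so areas/perimeters/island counts are preserved). Overall, the cross-section is a single solid region. Total boundary length (outer) = 34.56 mm.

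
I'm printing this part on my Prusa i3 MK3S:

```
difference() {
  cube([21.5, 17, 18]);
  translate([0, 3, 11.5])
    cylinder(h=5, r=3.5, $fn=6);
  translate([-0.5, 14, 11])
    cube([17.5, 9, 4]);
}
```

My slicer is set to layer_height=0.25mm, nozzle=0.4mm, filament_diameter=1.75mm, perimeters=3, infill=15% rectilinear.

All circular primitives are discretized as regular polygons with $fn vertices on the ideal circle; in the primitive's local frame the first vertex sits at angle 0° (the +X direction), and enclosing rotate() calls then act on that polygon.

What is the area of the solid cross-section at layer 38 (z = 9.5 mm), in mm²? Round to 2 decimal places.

365.50 mm²

At z = 9.5 mm: the 21.5×17 cube contributes its full rectangle (area 365.50 mm²); the cylinder at (0, 3) is not intersected at this z (z outside [11.5, 16.5]); the cube at (-0.5, 14) is not intersected at this z (z outside [11, 15]); Taking the first minus the rest: none of the subtracted shapes is present at this height, so the 21.5×17 cube is unchanged — area = 365.50 mm². Overall, the cross-section is a single solid region. Net area = 365.50 mm².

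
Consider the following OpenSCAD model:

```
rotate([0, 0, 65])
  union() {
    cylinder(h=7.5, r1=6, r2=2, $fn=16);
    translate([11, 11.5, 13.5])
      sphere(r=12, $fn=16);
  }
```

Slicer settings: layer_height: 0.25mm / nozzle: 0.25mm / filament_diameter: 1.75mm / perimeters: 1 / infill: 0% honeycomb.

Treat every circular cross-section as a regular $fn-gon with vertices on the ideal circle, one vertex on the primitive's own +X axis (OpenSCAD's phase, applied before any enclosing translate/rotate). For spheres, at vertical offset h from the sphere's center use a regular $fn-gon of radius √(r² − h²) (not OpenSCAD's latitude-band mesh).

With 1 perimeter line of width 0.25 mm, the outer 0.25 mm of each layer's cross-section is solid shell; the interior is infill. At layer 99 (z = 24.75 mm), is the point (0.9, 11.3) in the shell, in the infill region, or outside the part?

At z = 24.75 mm: the cone is absent (z outside [0, 7.5]); the r=12 sphere at (11, 11.5) slices to a regular 16-gon of circumradius 4.176 (√(r²−h²) with h=11.25 from center); Taking the union: only the r=12 sphere at (11, 11.5) is present, so the union is just that shape — 1 connected region; (whole slice rotated 65° about Z — lengths, areas and connectivity unchanged). Overall, the cross-section is a single solid region. Undo the 65° rotation: the query point maps to (10.622, 3.960) in the un-rotated model frame. The nearest boundary edge runs (9.40, 7.64)→(11.00, 7.32); distance from the point to it = 3.39 mm. The point is not inside any of the regions above, so it lies outside the cross-section (3.39 mm from the nearest boundary).

outside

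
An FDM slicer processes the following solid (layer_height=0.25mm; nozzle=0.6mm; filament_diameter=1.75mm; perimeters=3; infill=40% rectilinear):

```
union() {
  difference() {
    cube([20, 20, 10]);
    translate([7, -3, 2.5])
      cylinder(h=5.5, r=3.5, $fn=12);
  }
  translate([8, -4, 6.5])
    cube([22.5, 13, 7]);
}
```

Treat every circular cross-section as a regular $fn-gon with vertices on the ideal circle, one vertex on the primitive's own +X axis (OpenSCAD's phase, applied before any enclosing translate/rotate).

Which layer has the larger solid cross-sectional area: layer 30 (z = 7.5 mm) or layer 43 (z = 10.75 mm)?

Layer 30 (z = 7.5): the cube (footprint 20×20) is included at this height (area 400.00 mm²); the r=3.5 cylinder at (7, -3) contributes a regular 12-gon of circumradius 3.5 (area = (12/2)·3.500²·sin(360°/12) = 36.75 mm²); Taking the first minus the rest: starting from the 20×20 cube (400.00 mm²), the r=3.5 cylinder at (7, -3) partially overlaps it — only the 0.93 mm² overlap (of its 36.75 mm²) is removed, clipping the outline — area = 399.07 mm²; the 22.5×13 cube at (8, -4) contributes its full rectangle (area 292.50 mm²); Merging all regions: the regions partially overlap — summed areas 691.57 mm² minus the doubly-counted overlap 107.90 mm² gives 583.67 mm² — area = 583.67 mm². So its area = 583.67 mm². Layer 43 (z = 10.75): the cube does not reach this height (z outside [0, 10]); the cylinder at (7, -3) is not intersected at this z (z outside [2.5, 8]); After the difference (first − rest): the first operand is absent here, so nothing remains; the 22.5×13 cube at (8, -4) contributes its full rectangle (area 292.50 mm²); Combining (union): only the 22.5×13 cube at (8, -4) is present, so the union is just that shape — area = 292.50 mm². So its area = 292.50 mm². Layer 30 is larger (583.67 vs 292.50 mm²).

layer 30 (z = 7.5 mm)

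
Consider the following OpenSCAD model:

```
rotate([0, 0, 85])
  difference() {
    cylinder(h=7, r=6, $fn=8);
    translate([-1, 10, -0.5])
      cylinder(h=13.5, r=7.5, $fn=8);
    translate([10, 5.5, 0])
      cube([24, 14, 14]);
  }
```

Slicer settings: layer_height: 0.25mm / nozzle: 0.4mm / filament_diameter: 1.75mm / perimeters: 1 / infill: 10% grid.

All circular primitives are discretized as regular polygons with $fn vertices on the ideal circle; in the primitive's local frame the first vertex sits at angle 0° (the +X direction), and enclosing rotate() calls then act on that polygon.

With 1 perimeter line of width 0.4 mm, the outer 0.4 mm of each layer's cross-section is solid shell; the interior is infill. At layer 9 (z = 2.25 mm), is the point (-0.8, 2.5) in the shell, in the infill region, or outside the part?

infill

At z = 2.25 mm: the r=6 cylinder contributes a regular 8-gon of circumradius 6; the r=7.5 cylinder at (-1, 10) gives a regular 8-gon of circumradius 7.5 (constant along its height); the cube at (10, 5.5) (footprint 24×14) is included at this height; Subtracting the remaining from the first: starting from the r=6 cylinder, the r=7.5 cylinder at (-1, 10) partially overlaps it — only the 14.51 mm² overlap (of its 159.10 mm²) is removed, clipping the outline; the 24×14 cube at (10, 5.5) misses the remaining region (no effect) — 1 connected region; (rotated 85° about Z; rotation is an isometry so areas/perimeters/island counts are preserved). Overall, the cross-section is a single solid region. Undo the 85° rotation: the query point maps to (2.421, 1.015) in the un-rotated model frame. The nearest boundary edge runs (-1.00, 2.50)→(3.72, 4.46); distance from the point to it = 2.68 mm. The point is inside the cross-section and 2.68 mm from the nearest boundary — more than the 0.4 mm shell width (1 × 0.4), so it's in the infill interior.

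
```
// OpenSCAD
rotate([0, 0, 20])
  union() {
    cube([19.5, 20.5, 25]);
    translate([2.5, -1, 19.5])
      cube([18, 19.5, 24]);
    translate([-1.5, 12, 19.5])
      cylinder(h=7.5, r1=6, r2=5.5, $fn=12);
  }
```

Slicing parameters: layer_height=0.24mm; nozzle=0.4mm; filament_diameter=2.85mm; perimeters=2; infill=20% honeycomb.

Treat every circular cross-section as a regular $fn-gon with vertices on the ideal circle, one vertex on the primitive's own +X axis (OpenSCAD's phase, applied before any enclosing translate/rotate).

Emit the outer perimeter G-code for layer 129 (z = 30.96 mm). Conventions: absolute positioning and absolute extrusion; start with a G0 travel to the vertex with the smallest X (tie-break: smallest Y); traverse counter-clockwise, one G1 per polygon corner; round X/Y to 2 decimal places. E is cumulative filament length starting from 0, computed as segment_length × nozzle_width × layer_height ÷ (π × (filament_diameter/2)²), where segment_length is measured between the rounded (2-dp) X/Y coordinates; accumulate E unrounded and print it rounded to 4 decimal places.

At z = 30.96 mm: the cube is absent (z outside [0, 25]); the cube at (2.5, -1) (footprint 18×19.5) is included at this height; the cone at (-1.5, 12) is absent (z outside [19.5, 27]); Taking the union: only the 18×19.5 cube at (2.5, -1) is present, so the union is just that shape — 1 connected region; (whole slice rotated 20° about Z — lengths, areas and connectivity unchanged). The outline is a single polygon with 4 vertices. Extrusion per mm of travel: 0.4 × 0.24 / (π × 1.425²) = 0.015048. Accumulating E over each segment gives final E = 1.1288.

G0 X-3.98 Y18.24 Z30.96
G1 X2.69 Y-0.08 E0.2934
G1 X19.61 Y6.07 E0.5643
G1 X12.94 Y24.40 E0.8578
G1 X-3.98 Y18.24 E1.1288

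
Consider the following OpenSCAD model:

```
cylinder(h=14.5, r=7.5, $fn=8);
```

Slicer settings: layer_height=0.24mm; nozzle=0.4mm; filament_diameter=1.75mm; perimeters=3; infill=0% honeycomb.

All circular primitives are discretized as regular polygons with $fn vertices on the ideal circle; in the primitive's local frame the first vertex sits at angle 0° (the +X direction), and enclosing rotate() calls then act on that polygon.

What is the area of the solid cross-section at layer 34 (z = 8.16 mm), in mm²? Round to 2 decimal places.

At z = 8.16 mm: the r=7.5 cylinder contributes a regular 8-gon of circumradius 7.5 (area = (8/2)·7.500²·sin(360°/8) = 159.10 mm²). Overall, the cross-section is a single solid region. Net area = 159.10 mm².

159.10 mm²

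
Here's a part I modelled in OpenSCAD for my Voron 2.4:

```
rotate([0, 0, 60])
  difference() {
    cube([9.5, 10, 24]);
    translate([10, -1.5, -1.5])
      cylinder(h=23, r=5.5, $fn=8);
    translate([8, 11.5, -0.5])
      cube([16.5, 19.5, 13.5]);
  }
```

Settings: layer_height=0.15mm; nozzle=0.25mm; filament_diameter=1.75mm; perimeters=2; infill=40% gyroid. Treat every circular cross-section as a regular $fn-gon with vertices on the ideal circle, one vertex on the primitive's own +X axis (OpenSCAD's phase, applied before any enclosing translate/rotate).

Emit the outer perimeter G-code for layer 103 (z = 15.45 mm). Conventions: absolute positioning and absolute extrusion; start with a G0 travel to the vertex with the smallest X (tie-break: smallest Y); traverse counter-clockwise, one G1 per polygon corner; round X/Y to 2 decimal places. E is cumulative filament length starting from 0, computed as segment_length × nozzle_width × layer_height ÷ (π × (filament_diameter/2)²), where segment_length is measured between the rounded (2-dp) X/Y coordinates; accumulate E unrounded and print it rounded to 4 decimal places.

G0 X-8.66 Y5.00 Z15.45
G1 X0.00 Y0.00 E0.1559
G1 X2.56 Y4.44 E0.2358
G1 X0.99 Y6.49 E0.2761
G1 X1.47 Y10.12 E0.3332
G1 X-3.91 Y13.23 E0.4300
G1 X-8.66 Y5.00 E0.5782

At z = 15.45 mm: the 9.5×10 cube contributes its full rectangle; the r=5.5 cylinder at (10, -1.5) gives a regular 8-gon of circumradius 5.5 (constant along its height); the cube at (8, 11.5) is absent (z outside [-0.5, 13]); After the difference (first − rest): starting from the 9.5×10 cube, the r=5.5 cylinder at (10, -1.5) partially overlaps it — only the 11.66 mm² overlap (of its 85.56 mm²) is removed, clipping the outline — 1 connected region; (rotated 60° about Z; rotation is an isometry so areas/perimeters/island counts are preserved). The outline is a single polygon with 6 vertices. Extrusion per mm of travel: 0.25 × 0.15 / (π × 0.875²) = 0.015591. Accumulating E over each segment gives final E = 0.5782.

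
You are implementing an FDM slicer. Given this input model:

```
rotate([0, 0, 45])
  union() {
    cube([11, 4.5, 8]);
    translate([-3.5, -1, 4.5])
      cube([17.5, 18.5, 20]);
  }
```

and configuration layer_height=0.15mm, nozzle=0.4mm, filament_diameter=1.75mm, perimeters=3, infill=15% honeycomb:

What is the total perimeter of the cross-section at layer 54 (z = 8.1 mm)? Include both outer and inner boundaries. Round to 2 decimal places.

72.00 mm

At z = 8.1 mm: the cube does not reach this height (z outside [0, 8]); the 17.5×18.5 cube at (-3.5, -1) contributes its full rectangle (perimeter 72.00 mm); Merging all regions: only the 17.5×18.5 cube at (-3.5, -1) is present, so the union is just that shape — boundary = 72.00 mm; (rotated 45° about Z; rotation is an isometry so areas/perimeters/island counts are preserved). Overall, the cross-section is a single solid region. Total boundary length (outer) = 72.00 mm.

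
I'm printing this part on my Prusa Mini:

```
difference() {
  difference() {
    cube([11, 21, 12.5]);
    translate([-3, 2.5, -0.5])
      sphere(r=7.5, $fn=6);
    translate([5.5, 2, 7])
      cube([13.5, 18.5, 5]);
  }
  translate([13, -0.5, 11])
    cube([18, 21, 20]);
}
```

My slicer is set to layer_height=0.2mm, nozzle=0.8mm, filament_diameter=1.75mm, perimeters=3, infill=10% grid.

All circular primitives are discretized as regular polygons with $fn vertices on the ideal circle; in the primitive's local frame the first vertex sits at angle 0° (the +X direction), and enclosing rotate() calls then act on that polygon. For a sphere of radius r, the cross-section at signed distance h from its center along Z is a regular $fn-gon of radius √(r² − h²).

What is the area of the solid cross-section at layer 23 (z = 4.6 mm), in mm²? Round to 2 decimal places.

221.15 mm²

At z = 4.6 mm: the cube is present — its section is the full 11×21 rectangle (area 231.00 mm²); the r=7.5 sphere at (-3, 2.5) slices to a regular 6-gon of circumradius 5.499 (√(r²−h²) with h=5.1 from center) (area = (6/2)·5.499²·sin(360°/6) = 78.57 mm²); the cube at (5.5, 2) is not intersected at this z (z outside [7, 12]); Subtracting the remaining from the first: starting from the 11×21 cube (231.00 mm²), the r=7.5 sphere at (-3, 2.5) partially overlaps it — only the 9.85 mm² overlap (of its 78.57 mm²) is removed, clipping the outline — area = 221.15 mm²; the cube at (13, -0.5) is absent (z outside [11, 31]); After the difference (first − rest): none of the subtracted shapes is present at this height, so that combined region is unchanged — area = 221.15 mm². Overall, the cross-section is a single solid region. Net area = 221.15 mm².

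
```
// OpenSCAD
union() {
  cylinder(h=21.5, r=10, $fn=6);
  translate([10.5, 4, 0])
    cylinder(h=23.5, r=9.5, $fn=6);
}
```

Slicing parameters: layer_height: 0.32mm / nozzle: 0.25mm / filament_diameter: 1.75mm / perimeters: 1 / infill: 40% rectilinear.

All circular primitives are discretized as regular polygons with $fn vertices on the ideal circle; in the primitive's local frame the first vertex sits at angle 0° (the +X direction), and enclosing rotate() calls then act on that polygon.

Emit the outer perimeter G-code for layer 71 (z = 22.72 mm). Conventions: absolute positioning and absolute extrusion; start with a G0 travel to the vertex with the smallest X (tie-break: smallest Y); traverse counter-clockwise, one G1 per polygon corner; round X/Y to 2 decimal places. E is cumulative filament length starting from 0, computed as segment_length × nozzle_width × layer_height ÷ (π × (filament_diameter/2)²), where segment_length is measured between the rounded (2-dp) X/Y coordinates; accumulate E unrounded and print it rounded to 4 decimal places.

At z = 22.72 mm: the cylinder is absent (z outside [0, 21.5]); the r=9.5 cylinder at (10.5, 4) gives a regular 6-gon of circumradius 9.5 (constant along its height); Merging all regions: only the r=9.5 cylinder at (10.5, 4) is present, so the union is just that shape — 1 connected region. The outline is a single polygon with 6 vertices. Extrusion per mm of travel: 0.25 × 0.32 / (π × 0.875²) = 0.033260. Accumulating E over each segment gives final E = 1.8961.

G0 X1.00 Y4.00 Z22.72
G1 X5.75 Y-4.23 E0.3161
G1 X15.25 Y-4.23 E0.6320
G1 X20.00 Y4.00 E0.9481
G1 X15.25 Y12.23 E1.2641
G1 X5.75 Y12.23 E1.5801
G1 X1.00 Y4.00 E1.8961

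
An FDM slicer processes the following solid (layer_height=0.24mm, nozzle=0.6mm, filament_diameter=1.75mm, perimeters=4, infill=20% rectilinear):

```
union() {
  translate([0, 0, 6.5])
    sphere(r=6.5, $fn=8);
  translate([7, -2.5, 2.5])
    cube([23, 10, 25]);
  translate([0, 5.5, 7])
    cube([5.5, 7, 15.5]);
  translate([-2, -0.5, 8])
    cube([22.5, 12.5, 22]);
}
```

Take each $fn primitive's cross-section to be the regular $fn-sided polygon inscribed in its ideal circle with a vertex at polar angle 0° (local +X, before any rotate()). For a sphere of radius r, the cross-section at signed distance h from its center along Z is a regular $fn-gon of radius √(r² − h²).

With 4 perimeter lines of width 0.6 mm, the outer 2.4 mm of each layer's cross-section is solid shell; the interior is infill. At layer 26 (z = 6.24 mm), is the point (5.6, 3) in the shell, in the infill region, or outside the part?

outside

At z = 6.24 mm: the sphere: section is a regular 8-gon, circumradius = √(r²−h²) = √(6.5²−0.26²) = 6.495; the cube at (7, -2.5) (footprint 23×10) is included at this height; the cube at (0, 5.5) is not intersected at this z (z outside [7, 22.5]); the cube at (-2, -0.5) is not intersected at this z (z outside [8, 30]); Taking the union: the 2 present regions are separate (no shared area or edge), so areas and boundary lengths simply add and each stays a separate island — 2 connected regions. Overall, the cross-section has 2 separate islands. The nearest boundary edge runs (4.59, 4.59)→(6.49, 0.00); distance from the point to it = 0.32 mm. The point is not inside any of the regions above, so it lies outside the cross-section (0.32 mm from the nearest boundary).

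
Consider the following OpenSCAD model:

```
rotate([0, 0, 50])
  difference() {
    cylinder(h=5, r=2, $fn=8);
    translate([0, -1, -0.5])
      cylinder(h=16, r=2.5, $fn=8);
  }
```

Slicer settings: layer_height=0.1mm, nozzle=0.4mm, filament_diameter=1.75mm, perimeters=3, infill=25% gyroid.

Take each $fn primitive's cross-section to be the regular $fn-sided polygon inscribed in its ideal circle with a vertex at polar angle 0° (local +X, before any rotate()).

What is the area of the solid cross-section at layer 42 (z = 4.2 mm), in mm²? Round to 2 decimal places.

At z = 4.2 mm: the cylinder: section is a regular 8-gon, circumradius r=2 (area = (8/2)·2.000²·sin(360°/8) = 11.31 mm²); the r=2.5 cylinder at (0, -1) gives a regular 8-gon of circumradius 2.5 (constant along its height) (area = (8/2)·2.500²·sin(360°/8) = 17.68 mm²); Taking the first minus the rest: starting from the r=2 cylinder (11.31 mm²), the r=2.5 cylinder at (0, -1) partially overlaps it — only the 9.77 mm² overlap (of its 17.68 mm²) is removed, clipping the outline — area = 1.54 mm²; (rotated 50° about Z; rotation is an isometry so areas/perimeters/island counts are preserved). Overall, the cross-section is a single solid region. Net area = 1.54 mm².

1.54 mm²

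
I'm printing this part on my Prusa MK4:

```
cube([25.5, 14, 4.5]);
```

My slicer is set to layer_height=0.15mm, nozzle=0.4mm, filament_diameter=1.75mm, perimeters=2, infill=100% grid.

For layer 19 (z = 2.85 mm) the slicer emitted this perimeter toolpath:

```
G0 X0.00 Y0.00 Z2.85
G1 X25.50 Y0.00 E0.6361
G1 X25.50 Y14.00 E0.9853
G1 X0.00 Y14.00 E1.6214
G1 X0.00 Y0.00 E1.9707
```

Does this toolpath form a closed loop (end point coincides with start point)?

Start point (G0): (0.00, 0.00). End point (last G1): the path returns to the start — closed.

yes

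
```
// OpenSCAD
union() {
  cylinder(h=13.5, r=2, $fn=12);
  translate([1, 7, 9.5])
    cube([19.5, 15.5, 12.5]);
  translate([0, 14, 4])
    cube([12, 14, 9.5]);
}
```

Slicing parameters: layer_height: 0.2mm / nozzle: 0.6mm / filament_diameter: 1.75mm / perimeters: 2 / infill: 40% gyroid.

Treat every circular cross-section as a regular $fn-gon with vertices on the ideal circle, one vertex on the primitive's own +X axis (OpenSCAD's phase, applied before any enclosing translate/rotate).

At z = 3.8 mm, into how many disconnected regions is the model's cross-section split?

At z = 3.8 mm: the r=2 cylinder gives a regular 12-gon of circumradius 2 (constant along its height); the cube at (1, 7) does not reach this height (z outside [9.5, 22]); the cube at (0, 14) is absent (z outside [4, 13.5]); Combining (union): only the r=2 cylinder is present, so the union is just that shape — 1 connected region. The result has 1 disconnected region.

1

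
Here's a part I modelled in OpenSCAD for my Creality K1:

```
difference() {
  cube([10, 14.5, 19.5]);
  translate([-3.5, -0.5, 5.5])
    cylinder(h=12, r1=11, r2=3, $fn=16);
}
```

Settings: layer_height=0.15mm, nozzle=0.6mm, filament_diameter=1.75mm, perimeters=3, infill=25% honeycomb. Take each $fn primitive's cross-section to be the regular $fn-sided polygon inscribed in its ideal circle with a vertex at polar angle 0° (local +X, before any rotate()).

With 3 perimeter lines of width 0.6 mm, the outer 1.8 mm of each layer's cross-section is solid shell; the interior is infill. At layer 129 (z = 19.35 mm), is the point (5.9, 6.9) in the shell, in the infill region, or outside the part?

At z = 19.35 mm: the cube is present — its section is the full 10×14.5 rectangle; the cone at (-3.5, -0.5) is absent (z outside [5.5, 17.5]); After the difference (first − rest): none of the subtracted shapes is present at this height, so the 10×14.5 cube is unchanged — 1 connected region. Overall, the cross-section is a single solid region. The nearest boundary edge runs (10.00, 0.00)→(10.00, 14.50); distance from the point to it = 4.10 mm. The point is inside the cross-section and 4.10 mm from the nearest boundary — more than the 1.8 mm shell width (3 × 0.6), so it's in the infill interior.

infill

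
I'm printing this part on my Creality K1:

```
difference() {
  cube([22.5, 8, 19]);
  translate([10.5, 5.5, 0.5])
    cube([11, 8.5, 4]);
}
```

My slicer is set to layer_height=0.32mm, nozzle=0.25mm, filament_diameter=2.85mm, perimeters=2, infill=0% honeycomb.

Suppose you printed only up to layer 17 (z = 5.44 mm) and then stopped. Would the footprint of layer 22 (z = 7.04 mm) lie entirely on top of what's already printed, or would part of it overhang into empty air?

entirely on top

Compare the two slices. At z = 5.44: the cube (footprint 22.5×8) is included at this height (area 180.00 mm²); the cube at (10.5, 5.5) does not reach this height (z outside [0.5, 4.5]); After the difference (first − rest): none of the subtracted shapes is present at this height, so the 22.5×8 cube is unchanged — area = 180.00 mm². At z = 7.04: the 22.5×8 cube contributes its full rectangle (area 180.00 mm²); the cube at (10.5, 5.5) is not intersected at this z (z outside [0.5, 4.5]); After the difference (first − rest): none of the subtracted shapes is present at this height, so the 22.5×8 cube is unchanged — area = 180.00 mm². Checking containment: the cross-section at z = 7.04 is a subset of the cross-section at z = 5.44.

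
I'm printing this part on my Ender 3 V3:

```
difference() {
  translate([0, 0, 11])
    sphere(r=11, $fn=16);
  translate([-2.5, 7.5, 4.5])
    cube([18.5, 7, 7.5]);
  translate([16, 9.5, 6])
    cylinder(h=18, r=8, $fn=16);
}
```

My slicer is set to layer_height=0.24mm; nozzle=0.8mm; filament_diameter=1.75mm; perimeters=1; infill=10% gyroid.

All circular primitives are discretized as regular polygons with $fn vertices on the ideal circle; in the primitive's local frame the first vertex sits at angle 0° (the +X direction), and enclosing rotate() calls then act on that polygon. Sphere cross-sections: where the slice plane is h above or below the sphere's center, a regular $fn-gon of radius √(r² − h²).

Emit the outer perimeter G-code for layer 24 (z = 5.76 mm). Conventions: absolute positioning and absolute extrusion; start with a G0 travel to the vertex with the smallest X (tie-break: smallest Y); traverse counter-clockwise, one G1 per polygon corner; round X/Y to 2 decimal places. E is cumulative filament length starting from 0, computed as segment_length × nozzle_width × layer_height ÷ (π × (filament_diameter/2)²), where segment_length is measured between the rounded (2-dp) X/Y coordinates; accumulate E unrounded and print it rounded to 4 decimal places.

G0 X-9.67 Y0.00 Z5.76
G1 X-8.94 Y-3.70 E0.3010
G1 X-6.84 Y-6.84 E0.6026
G1 X-3.70 Y-8.94 E0.9041
G1 X0.00 Y-9.67 E1.2052
G1 X3.70 Y-8.94 E1.5062
G1 X6.84 Y-6.84 E1.8077
G1 X8.94 Y-3.70 E2.1093
G1 X9.67 Y0.00 E2.4103
G1 X8.94 Y3.70 E2.7114
G1 X6.84 Y6.84 E3.0129
G1 X5.85 Y7.50 E3.1079
G1 X-2.50 Y7.50 E3.7744
G1 X-2.50 Y9.17 E3.9077
G1 X-3.70 Y8.94 E4.0053
G1 X-6.84 Y6.84 E4.3068
G1 X-8.94 Y3.70 E4.6083
G1 X-9.67 Y0.00 E4.9094

At z = 5.76 mm: the r=11 sphere slices to a regular 16-gon of circumradius 9.672 (√(r²−h²) with h=5.24 from center); the 18.5×7 cube at (-2.5, 7.5) contributes its full rectangle; the cylinder at (16, 9.5) is absent (z outside [6, 24]); After the difference (first − rest): starting from the r=11 sphere, the 18.5×7 cube at (-2.5, 7.5) partially overlaps it — only the 13.03 mm² overlap (of its 129.50 mm²) is removed, clipping the outline — 1 connected region. The outline is a single polygon with 17 vertices. Extrusion per mm of travel: 0.8 × 0.24 / (π × 0.875²) = 0.079824. Accumulating E over each segment gives final E = 4.9094.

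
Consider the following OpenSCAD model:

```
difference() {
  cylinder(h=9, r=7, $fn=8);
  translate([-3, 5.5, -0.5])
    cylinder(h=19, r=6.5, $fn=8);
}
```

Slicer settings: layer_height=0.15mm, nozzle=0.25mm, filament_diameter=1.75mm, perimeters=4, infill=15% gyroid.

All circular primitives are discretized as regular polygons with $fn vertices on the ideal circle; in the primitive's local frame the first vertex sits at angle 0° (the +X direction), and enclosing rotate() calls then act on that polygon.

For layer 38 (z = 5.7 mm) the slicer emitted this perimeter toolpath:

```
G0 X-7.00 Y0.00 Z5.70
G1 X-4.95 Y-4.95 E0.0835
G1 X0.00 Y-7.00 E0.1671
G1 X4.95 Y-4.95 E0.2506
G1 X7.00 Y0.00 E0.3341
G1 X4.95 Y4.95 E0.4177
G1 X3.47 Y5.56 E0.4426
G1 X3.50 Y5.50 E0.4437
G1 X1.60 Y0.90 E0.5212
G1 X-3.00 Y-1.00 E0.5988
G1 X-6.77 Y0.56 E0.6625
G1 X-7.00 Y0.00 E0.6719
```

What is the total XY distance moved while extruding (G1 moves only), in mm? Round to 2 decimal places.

Sum the Euclidean lengths of each G1 segment: total = 43.10 mm.

43.10 mm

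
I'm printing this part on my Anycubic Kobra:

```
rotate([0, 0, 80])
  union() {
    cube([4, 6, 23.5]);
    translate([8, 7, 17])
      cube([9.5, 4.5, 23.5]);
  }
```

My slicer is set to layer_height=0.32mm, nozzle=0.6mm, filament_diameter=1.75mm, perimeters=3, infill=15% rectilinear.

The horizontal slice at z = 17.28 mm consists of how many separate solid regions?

At z = 17.28 mm: the 4×6 cube contributes its full rectangle; the cube at (8, 7) (footprint 9.5×4.5) is included at this height; Combining (union): the 2 present regions are separate (no shared area or edge), so areas and boundary lengths simply add and each stays a separate island — 2 connected regions; (rotated 80° about Z; rotation is an isometry so areas/perimeters/island counts are preserved). The result has 2 disconnected regions.

2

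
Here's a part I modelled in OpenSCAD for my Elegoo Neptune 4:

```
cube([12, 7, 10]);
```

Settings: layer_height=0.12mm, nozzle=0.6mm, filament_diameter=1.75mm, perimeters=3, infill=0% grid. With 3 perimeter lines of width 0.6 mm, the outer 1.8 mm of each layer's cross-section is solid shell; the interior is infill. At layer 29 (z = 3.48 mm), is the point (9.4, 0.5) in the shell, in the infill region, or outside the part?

At z = 3.48 mm: the 12×7 cube contributes its full rectangle. Overall, the cross-section is a single solid region. The nearest boundary edge runs (0.00, 0.00)→(12.00, 0.00); distance from the point to it = 0.50 mm. The point is inside the cross-section, 0.50 mm from the nearest boundary — within the 1.8 mm shell band (3 × 0.6).

shell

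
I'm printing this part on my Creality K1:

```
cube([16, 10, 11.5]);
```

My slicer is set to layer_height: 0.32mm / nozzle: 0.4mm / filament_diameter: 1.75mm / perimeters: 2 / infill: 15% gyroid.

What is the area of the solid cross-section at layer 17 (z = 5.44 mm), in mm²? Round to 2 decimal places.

160.00 mm²

At z = 5.44 mm: the 16×10 cube contributes its full rectangle (area 160.00 mm²). Overall, the cross-section is a single solid region. Net area = 160.00 mm².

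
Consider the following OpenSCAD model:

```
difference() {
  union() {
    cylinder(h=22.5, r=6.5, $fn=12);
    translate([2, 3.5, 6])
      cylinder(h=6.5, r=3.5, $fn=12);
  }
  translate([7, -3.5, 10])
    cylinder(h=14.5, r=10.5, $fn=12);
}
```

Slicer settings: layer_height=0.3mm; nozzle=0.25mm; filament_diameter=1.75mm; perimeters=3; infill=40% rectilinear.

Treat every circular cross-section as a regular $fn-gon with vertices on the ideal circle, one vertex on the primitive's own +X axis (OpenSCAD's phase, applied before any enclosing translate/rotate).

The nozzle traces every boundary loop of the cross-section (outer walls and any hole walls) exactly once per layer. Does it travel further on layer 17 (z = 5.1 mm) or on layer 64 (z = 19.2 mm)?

Layer 17 (z = 5.1): the r=6.5 cylinder contributes a regular 12-gon of circumradius 6.5 (perimeter = 2·12·6.500·sin(180°/12) = 40.38 mm); the cylinder at (2, 3.5) is not intersected at this z (z outside [6, 12.5]); Merging all regions: only the r=6.5 cylinder is present, so the union is just that shape — boundary = 40.38 mm; the cylinder at (7, -3.5) is absent (z outside [10, 24.5]); Taking the first minus the rest: none of the subtracted shapes is present at this height, so that combined region is unchanged — boundary = 40.38 mm. So its perimeter = 40.38 mm. Layer 64 (z = 19.2): the cylinder: section is a regular 12-gon, circumradius r=6.5 (perimeter = 2·12·6.500·sin(180°/12) = 40.38 mm); the cylinder at (2, 3.5) is absent (z outside [6, 12.5]); Combining (union): only the r=6.5 cylinder is present, so the union is just that shape — boundary = 40.38 mm; the r=10.5 cylinder at (7, -3.5) contributes a regular 12-gon of circumradius 10.5 (perimeter = 2·12·10.500·sin(180°/12) = 65.22 mm); Subtracting the remaining from the first: starting from the result so far, the r=10.5 cylinder at (7, -3.5) partially overlaps it — only the 85.61 mm² overlap (of its 330.75 mm²) is removed, clipping the outline — boundary = 33.85 mm. So its perimeter = 33.85 mm. Layer 17 is larger (40.38 vs 33.85 mm).

layer 17 (z = 5.1 mm)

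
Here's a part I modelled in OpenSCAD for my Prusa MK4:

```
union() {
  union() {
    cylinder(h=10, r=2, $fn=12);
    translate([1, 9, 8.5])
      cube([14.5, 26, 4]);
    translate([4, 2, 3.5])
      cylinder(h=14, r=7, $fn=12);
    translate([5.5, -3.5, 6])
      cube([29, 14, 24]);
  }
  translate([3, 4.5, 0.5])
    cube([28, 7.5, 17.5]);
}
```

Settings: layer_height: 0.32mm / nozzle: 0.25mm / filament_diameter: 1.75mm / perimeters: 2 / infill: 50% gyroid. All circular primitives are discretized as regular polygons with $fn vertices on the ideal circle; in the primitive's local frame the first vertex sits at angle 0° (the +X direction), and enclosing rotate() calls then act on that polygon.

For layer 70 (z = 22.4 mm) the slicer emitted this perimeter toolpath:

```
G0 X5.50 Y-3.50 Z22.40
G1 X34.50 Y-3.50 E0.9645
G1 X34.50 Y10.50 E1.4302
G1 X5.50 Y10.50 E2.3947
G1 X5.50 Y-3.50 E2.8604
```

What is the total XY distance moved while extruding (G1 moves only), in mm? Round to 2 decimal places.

86.00 mm

Sum the Euclidean lengths of each G1 segment: total = 86.00 mm.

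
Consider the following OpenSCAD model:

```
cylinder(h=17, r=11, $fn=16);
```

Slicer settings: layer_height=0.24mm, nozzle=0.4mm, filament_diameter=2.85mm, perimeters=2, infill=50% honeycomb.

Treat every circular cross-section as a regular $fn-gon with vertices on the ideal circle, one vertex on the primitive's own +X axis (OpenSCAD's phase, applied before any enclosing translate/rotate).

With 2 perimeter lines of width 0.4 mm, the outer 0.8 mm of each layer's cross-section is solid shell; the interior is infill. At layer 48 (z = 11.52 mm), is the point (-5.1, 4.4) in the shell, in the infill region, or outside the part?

At z = 11.52 mm: the cylinder: section is a regular 16-gon, circumradius r=11. Overall, the cross-section is a single solid region. The nearest boundary edge runs (-7.78, 7.78)→(-10.16, 4.21); distance from the point to it = 4.10 mm. The point is inside the cross-section and 4.10 mm from the nearest boundary — more than the 0.8 mm shell width (2 × 0.4), so it's in the infill interior.

infill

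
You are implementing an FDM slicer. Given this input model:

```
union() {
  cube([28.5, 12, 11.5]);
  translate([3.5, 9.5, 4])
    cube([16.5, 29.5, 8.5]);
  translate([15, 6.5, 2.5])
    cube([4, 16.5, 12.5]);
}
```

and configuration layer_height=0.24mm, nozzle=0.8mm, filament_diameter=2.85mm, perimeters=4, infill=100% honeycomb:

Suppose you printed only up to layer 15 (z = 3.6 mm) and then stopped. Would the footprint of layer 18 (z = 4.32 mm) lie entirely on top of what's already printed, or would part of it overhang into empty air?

Compare the two slices. At z = 3.6: the cube is present — its section is the full 28.5×12 rectangle (area 342.00 mm²); the cube at (3.5, 9.5) does not reach this height (z outside [4, 12.5]); the cube at (15, 6.5) (footprint 4×16.5) is included at this height (area 66.00 mm²); Combining (union): the regions partially overlap — summed areas 408.00 mm² minus the doubly-counted overlap 22.00 mm² gives 386.00 mm² — area = 386.00 mm². At z = 4.32: the 28.5×12 cube contributes its full rectangle (area 342.00 mm²); the 16.5×29.5 cube at (3.5, 9.5) contributes its full rectangle (area 486.75 mm²); the cube at (15, 6.5) (footprint 4×16.5) is included at this height (area 66.00 mm²); Merging all regions: the regions partially overlap — summed areas 894.75 mm² minus the doubly-counted overlap 107.25 mm² gives 787.50 mm² — area = 787.50 mm². Checking containment: at z = 4.32 the cross-section extends beyond the z = 3.6 cross-section by about 401.50 mm².

part overhangs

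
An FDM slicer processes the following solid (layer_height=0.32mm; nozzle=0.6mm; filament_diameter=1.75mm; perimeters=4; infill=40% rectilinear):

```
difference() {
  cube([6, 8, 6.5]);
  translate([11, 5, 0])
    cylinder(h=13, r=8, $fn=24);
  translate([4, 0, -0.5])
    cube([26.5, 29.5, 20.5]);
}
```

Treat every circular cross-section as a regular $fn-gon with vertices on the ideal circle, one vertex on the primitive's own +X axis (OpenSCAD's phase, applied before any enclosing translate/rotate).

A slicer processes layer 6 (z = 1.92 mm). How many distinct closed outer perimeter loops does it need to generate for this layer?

1

At z = 1.92 mm: the cube (footprint 6×8) is included at this height; the cylinder at (11, 5): section is a regular 24-gon, circumradius r=8; the cube at (4, 0) is present — its section is the full 26.5×29.5 rectangle; Subtracting the remaining from the first: starting from the 6×8 cube, the r=8 cylinder at (11, 5) partially overlaps it — only the 20.25 mm² overlap (of its 198.77 mm²) is removed, clipping the outline; the 26.5×29.5 cube at (4, 0) partially overlaps it — only the 0.46 mm² overlap (of its 781.75 mm²) is removed, clipping the outline — 1 connected region. The result has 1 disconnected region.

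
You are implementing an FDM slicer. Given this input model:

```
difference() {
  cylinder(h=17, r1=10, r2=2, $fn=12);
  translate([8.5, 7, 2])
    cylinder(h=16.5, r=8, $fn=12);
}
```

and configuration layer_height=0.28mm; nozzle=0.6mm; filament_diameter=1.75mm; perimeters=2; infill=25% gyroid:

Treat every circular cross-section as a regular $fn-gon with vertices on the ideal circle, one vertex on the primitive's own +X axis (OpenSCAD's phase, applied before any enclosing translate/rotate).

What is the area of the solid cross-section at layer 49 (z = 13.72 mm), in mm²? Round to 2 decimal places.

At z = 13.72 mm: the cone contributes a regular 12-gon of circumradius 3.544 (interpolated between r1=10 and r2=2 at t=0.807) (area = (12/2)·3.544²·sin(360°/12) = 37.67 mm²); the r=8 cylinder at (8.5, 7) contributes a regular 12-gon of circumradius 8 (area = (12/2)·8.000²·sin(360°/12) = 192.00 mm²); Taking the first minus the rest: starting from the cone (37.67 mm²), the r=8 cylinder at (8.5, 7) partially overlaps it — only the 0.40 mm² overlap (of its 192.00 mm²) is removed, clipping the outline — area = 37.27 mm². Overall, the cross-section is a single solid region. Net area = 37.27 mm².

37.27 mm²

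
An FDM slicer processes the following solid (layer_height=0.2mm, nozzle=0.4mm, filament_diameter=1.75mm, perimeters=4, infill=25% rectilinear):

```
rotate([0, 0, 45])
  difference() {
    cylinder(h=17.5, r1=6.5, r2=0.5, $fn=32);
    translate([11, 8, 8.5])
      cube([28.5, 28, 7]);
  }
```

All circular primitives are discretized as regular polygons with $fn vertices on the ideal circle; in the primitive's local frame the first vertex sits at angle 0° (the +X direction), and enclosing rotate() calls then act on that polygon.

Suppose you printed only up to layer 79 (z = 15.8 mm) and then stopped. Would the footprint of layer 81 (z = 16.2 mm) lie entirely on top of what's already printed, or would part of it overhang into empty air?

entirely on top

Compare the two slices. At z = 15.8: the cone: at t=0.903 of its height the radius interpolates to r₁+(r₂−r₁)t = 1.083, giving a regular 32-gon of that circumradius (area = (32/2)·1.083²·sin(360°/32) = 3.66 mm²); the cube at (11, 8) is absent (z outside [8.5, 15.5]); Subtracting the remaining from the first: none of the subtracted shapes is present at this height, so the cone is unchanged — area = 3.66 mm²; (whole slice rotated 45° about Z — lengths, areas and connectivity unchanged). At z = 16.2: the cone: at t=0.926 of its height the radius interpolates to r₁+(r₂−r₁)t = 0.946, giving a regular 32-gon of that circumradius (area = (32/2)·0.946²·sin(360°/32) = 2.79 mm²); the cube at (11, 8) is absent (z outside [8.5, 15.5]); Subtracting the remaining from the first: none of the subtracted shapes is present at this height, so the cone is unchanged — area = 2.79 mm²; (whole slice rotated 45° about Z — lengths, areas and connectivity unchanged). Checking containment: the cross-section at z = 16.2 is a subset of the cross-section at z = 15.8.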